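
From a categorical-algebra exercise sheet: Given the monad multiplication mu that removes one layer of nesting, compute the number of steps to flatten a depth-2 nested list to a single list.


Each application of mu: T^2 -> T removes one layer of nesting.
Starting at depth 2 (i.e., T^2(X)), we need to reach T(X).
Number of mu applications = 2 - 1 = 1

1


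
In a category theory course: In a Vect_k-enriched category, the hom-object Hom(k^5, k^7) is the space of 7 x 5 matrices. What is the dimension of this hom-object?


In Vect-enriched categories, Hom(k^n, k^m) is the space of m x n matrices.
dim(Hom(k^5, k^7)) = 7 * 5 = 35

35


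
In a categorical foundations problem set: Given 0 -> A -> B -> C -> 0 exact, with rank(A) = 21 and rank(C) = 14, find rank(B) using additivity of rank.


For a short exact sequence 0 -> A -> B -> C -> 0,
rank is additive: rank(B) = rank(A) + rank(C).
rank(B) = 21 + 14 = 35

35


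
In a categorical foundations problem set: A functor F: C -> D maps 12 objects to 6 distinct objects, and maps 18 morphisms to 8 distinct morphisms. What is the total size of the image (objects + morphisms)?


The image of F consists of distinct objects and distinct morphisms.
|Im(F)| on objects = 6
|Im(F)| on morphisms = 8
Total image cardinality = 6 + 8 = 14

14


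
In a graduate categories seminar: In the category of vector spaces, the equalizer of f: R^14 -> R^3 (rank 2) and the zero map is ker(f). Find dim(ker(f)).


The equalizer of f and the zero map is ker(f).
By the rank-nullity theorem: dim(ker(f)) = dim(domain) - rank(f).
dim(ker(f)) = 14 - 2 = 12

12


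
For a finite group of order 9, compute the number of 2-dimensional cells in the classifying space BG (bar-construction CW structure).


In the bar-construction CW model of BG, the n-cells are indexed by
n-tuples [g_1|...|g_n] of non-identity elements of G (degenerate
simplices with some g_i = e do not contribute cells), so there are
(|G| - 1)^n n-cells.
For dim = 2 with |G| = 9:
cells = (9 - 1)^2 = 8^2 = 64

64


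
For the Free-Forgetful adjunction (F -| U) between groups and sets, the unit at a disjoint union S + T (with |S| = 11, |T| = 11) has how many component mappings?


The unit eta_X: X -> U(F(X)) of the Free-Forgetful adjunction
maps each element of X to a generator of F(X). For X = S + T (disjoint
union in Set), |S + T| = |S| + |T|.
Total mappings = 11 + 11 = 22.

22


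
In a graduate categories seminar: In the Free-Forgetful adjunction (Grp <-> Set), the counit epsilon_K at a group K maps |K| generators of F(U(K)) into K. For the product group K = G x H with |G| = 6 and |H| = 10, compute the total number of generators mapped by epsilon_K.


The counit epsilon_K: F(U(K)) -> K of the Free-Forgetful adjunction
maps |K| generators of F(U(K)) into K. For K = G x H (the product group),
|G x H| = |G| * |H|.
Total generators mapped = 6 * 10 = 60.

60


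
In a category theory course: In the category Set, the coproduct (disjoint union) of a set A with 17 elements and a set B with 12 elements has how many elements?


In Set, the coproduct A + B is the disjoint union.
|A + B| = |A| + |B| = 17 + 12 = 29

29


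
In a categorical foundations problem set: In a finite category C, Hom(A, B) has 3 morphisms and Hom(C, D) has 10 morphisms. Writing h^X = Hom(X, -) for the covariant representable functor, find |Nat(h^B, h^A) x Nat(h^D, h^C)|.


By the Yoneda lemma, Nat(h^B, h^A) is isomorphic to Hom(A, B),
so |Nat(h^B, h^A)| = |Hom(A, B)| and |Nat(h^D, h^C)| = |Hom(C, D)|.
|Hom(A, B)| = 3, |Hom(C, D)| = 10.
|Nat(h^B, h^A) x Nat(h^D, h^C)| = 3 * 10 = 30

30


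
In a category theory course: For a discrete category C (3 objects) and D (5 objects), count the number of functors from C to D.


A functor from a discrete category C to D is determined by
where each object maps. Each of the 3 objects of C can map
to any of the 5 objects of D independently.
Number of functors = 5^3 = 125

125


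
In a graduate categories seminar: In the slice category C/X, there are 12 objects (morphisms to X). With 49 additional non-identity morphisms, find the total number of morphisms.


In the slice category C/X, objects are morphisms to X.
Identity morphisms: 12 (one per object of C/X).
Non-identity morphisms: 49.
Total = 12 + 49 = 61

61


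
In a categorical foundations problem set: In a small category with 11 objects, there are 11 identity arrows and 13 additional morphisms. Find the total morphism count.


Each object has an identity morphism, giving 11 identities.
Adding the 13 non-identity morphisms:
Total = 11 + 13 = 24

24


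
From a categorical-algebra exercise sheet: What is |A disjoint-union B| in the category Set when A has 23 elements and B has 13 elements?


In Set, the coproduct A + B is the disjoint union.
|A + B| = |A| + |B| = 23 + 13 = 36

36


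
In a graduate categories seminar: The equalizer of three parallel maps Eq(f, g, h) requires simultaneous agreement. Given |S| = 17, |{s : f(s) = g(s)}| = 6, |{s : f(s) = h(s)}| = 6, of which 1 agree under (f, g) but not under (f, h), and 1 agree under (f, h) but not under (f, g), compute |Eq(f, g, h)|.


Eq(f, g, h) is the triple-agreement set: points in S where all three
maps take the same value. Using inclusion-exclusion on the pairwise data:
Pair (f, g) agrees on 6 points; pair (f, h) on 6 points.
Points agreeing under (f, g) but not (f, h) = 1; under (f, h) but not (f, g) = 1.
Triple-agreement = agreement-in-(f, g) minus points that agree under (f, g) but not (f, h):
|Eq(f, g, h)| = 6 - 1 = 5
(cross-check via (f, h): 6 - 1 = 5.)

5


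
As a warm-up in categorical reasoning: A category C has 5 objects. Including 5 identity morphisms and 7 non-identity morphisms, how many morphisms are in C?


Each object has an identity morphism, giving 5 identities.
Adding the 7 non-identity morphisms:
Total = 5 + 7 = 12

12


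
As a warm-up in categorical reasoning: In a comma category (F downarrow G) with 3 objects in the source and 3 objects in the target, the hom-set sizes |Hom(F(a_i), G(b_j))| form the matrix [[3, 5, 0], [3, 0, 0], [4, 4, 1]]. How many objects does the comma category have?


Objects of (F downarrow G) are triples (a, b, h: F(a)->G(b)).
The count equals the sum of all entries in the hom-matrix.
sum(row 0) = 8
sum(row 1) = 3
sum(row 2) = 9
Grand total = 20

20


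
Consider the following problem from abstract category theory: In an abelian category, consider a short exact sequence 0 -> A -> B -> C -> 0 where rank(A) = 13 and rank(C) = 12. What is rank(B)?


For a short exact sequence 0 -> A -> B -> C -> 0,
rank is additive: rank(B) = rank(A) + rank(C).
rank(B) = 13 + 12 = 25

25


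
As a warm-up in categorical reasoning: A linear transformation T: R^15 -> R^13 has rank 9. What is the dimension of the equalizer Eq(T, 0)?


The equalizer of f and the zero map is ker(f).
By the rank-nullity theorem: dim(ker(f)) = dim(domain) - rank(f).
dim(ker(f)) = 15 - 9 = 6

6


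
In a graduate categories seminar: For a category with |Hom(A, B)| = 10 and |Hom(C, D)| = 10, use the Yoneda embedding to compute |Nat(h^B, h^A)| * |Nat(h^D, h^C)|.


By the Yoneda lemma, Nat(h^B, h^A) is isomorphic to Hom(A, B),
so |Nat(h^B, h^A)| = |Hom(A, B)| and |Nat(h^D, h^C)| = |Hom(C, D)|.
|Hom(A, B)| = 10, |Hom(C, D)| = 10.
|Nat(h^B, h^A) x Nat(h^D, h^C)| = 10 * 10 = 100

100


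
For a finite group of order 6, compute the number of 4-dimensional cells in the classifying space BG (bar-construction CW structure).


In the bar-construction CW model of BG, the n-cells are indexed by
n-tuples [g_1|...|g_n] of non-identity elements of G (degenerate
simplices with some g_i = e do not contribute cells), so there are
(|G| - 1)^n n-cells.
For dim = 4 with |G| = 6:
cells = (6 - 1)^4 = 5^4 = 625

625


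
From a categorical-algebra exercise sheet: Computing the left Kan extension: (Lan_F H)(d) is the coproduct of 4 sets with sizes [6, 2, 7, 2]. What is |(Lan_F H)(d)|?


Pointwise, the left Kan extension (Lan_F H)(d) is the colimit, indexed
by the comma category (F downarrow d), of H composed with the
projection (F downarrow d) -> C. Here that colimit is given
as a coproduct (disjoint union) of sets, so its cardinality is the
sum of the sizes of the summands.
Coproduct of sets with sizes: 6 + 2 + 7 + 2
= 17

17


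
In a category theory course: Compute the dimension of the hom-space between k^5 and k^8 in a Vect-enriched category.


In Vect-enriched categories, Hom(k^n, k^m) is the space of m x n matrices.
dim(Hom(k^5, k^8)) = 8 * 5 = 40

40


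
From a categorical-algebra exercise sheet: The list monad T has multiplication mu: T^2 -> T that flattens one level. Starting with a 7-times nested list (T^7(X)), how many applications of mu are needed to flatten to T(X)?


Each application of mu: T^2 -> T removes one layer of nesting.
Starting at depth 7 (i.e., T^7(X)), we need to reach T(X).
Number of mu applications = 7 - 1 = 6

6


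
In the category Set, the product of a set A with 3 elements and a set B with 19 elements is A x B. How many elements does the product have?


In Set, the product A x B is the Cartesian product.
By the universal property, |A x B| = |A| * |B|.
|A x B| = 3 * 19 = 57

57


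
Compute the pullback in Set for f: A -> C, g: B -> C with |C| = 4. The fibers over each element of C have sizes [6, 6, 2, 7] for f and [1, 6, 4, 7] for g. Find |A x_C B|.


The pullback A x_C B consists of pairs (a, b) with f(a) = g(b).
For each element c in C, the fiber product has |f^-1(c)| * |g^-1(c)| elements.
Summing over C: 6 * 1 + 6 * 6 + 2 * 4 + 7 * 7
= 6 + 36 + 8 + 49 = 99

99


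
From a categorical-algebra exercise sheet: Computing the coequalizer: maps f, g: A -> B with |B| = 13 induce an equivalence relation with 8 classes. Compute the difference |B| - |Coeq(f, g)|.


The coequalizer Coeq(f, g) = B / ~ has one element per equivalence class.
|B| = 13, |Coeq(f, g)| = 8.
|B| - |Coeq(f, g)| = 13 - 8 = 5.

5


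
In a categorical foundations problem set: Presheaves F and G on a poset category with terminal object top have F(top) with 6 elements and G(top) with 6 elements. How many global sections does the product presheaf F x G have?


Global sections of a presheaf on a poset with terminal top satisfy
Gamma(H) ~ H(top). Presheaves admit pointwise products, so
(F x G)(top) = F(top) x G(top) (Cartesian product).
|Gamma(F x G)| = |F(top)| * |G(top)| = 6 * 6 = 36.

36


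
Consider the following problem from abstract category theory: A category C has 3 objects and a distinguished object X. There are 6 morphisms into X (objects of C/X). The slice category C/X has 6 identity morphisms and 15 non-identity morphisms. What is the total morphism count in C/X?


In the slice category C/X, objects are morphisms to X.
Identity morphisms: 6 (one per object of C/X).
Non-identity morphisms: 15.
Total = 6 + 15 = 21

21


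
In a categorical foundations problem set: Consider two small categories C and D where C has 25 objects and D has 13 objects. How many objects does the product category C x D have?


The product category C x D has objects that are pairs (c, d).
Number of pairs = |Ob(C)| * |Ob(D)| = 25 * 13 = 325

325


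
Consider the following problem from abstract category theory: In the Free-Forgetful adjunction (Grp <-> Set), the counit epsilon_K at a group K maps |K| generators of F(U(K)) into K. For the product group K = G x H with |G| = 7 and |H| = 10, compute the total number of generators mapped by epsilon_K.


The counit epsilon_K: F(U(K)) -> K of the Free-Forgetful adjunction
maps |K| generators of F(U(K)) into K. For K = G x H (the product group),
|G x H| = |G| * |H|.
Total generators mapped = 7 * 10 = 70.

70


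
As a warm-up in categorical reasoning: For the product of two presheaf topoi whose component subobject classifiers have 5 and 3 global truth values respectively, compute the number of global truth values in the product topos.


In a product of presheaf topoi E_1 x E_2, the subobject classifier
is Omega = Omega_1 x Omega_2 (componentwise), so
|Omega(top)| = |Omega_1(top_1)| * |Omega_2(top_2)|.
= 5 * 3 = 15.

15


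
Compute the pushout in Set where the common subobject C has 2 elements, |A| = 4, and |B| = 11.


The pushout A +_C B identifies the images of C in A and B.
|A +_C B| = |A| + |B| - |C| (for injections).
= 4 + 11 - 2 = 13

13


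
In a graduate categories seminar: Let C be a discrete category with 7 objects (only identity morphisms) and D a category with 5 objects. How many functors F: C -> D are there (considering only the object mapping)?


A functor from a discrete category C to D is determined by
where each object maps. Each of the 7 objects of C can map
to any of the 5 objects of D independently.
Number of functors = 5^7 = 78125

78125


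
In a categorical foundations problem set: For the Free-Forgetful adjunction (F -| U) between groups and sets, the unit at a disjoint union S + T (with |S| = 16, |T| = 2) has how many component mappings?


The unit eta_X: X -> U(F(X)) of the Free-Forgetful adjunction
maps each element of X to a generator of F(X). For X = S + T (disjoint
union in Set), |S + T| = |S| + |T|.
Total mappings = 16 + 2 = 18.

18


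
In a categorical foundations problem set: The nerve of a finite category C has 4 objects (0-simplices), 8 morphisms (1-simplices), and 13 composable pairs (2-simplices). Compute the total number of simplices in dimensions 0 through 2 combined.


The 2-skeleton of the nerve N(C) consists of simplices in dimensions 0, 1, 2:
  |N(C)_0| = 4 (objects)
  |N(C)_1| = 8 (morphisms)
  |N(C)_2| = 13 (composable pairs)
Total = 4 + 8 + 13 = 25

25


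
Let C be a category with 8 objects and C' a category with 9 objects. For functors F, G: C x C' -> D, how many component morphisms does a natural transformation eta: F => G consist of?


A natural transformation eta: F => G assigns one component morphism per
object of the domain category.
The domain is the product category C x C', so
|Ob(C x C')| = |Ob(C)| * |Ob(C')| = 8 * 9 = 72.
Therefore eta has 72 component morphisms.

72


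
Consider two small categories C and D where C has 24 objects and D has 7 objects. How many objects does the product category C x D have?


The product category C x D has objects that are pairs (c, d).
Number of pairs = |Ob(C)| * |Ob(D)| = 24 * 7 = 168

168


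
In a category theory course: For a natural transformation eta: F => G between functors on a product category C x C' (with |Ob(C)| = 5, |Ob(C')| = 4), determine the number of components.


A natural transformation eta: F => G assigns one component morphism per
object of the domain category.
The domain is the product category C x C', so
|Ob(C x C')| = |Ob(C)| * |Ob(C')| = 5 * 4 = 20.
Therefore eta has 20 component morphisms.

20


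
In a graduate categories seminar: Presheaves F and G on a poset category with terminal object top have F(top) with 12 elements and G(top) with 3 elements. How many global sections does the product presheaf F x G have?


Global sections of a presheaf on a poset with terminal top satisfy
Gamma(H) ~ H(top). Presheaves admit pointwise products, so
(F x G)(top) = F(top) x G(top) (Cartesian product).
|Gamma(F x G)| = |F(top)| * |G(top)| = 12 * 3 = 36.

36


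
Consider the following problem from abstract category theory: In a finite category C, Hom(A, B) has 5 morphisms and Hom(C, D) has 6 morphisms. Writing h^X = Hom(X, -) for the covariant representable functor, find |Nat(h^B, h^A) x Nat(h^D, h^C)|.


By the Yoneda lemma, Nat(h^B, h^A) is isomorphic to Hom(A, B),
so |Nat(h^B, h^A)| = |Hom(A, B)| and |Nat(h^D, h^C)| = |Hom(C, D)|.
|Hom(A, B)| = 5, |Hom(C, D)| = 6.
|Nat(h^B, h^A) x Nat(h^D, h^C)| = 5 * 6 = 30

30


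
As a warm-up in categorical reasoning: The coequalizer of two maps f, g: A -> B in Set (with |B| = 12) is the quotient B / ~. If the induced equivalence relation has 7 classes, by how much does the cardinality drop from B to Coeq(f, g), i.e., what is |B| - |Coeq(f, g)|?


The coequalizer Coeq(f, g) = B / ~ has one element per equivalence class.
|B| = 12, |Coeq(f, g)| = 7.
|B| - |Coeq(f, g)| = 12 - 7 = 5.

5


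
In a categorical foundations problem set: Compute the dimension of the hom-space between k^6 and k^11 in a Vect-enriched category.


In Vect-enriched categories, Hom(k^n, k^m) is the space of m x n matrices.
dim(Hom(k^6, k^11)) = 11 * 6 = 66

66


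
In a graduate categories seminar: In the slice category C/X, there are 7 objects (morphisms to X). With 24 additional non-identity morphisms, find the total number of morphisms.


In the slice category C/X, objects are morphisms to X.
Identity morphisms: 7 (one per object of C/X).
Non-identity morphisms: 24.
Total = 7 + 24 = 31

31


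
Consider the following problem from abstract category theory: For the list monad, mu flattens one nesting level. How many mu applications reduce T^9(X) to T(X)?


Each application of mu: T^2 -> T removes one layer of nesting.
Starting at depth 9 (i.e., T^9(X)), we need to reach T(X).
Number of mu applications = 9 - 1 = 8

8


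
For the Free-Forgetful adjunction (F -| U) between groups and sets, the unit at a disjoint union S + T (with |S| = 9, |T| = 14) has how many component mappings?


The unit eta_X: X -> U(F(X)) of the Free-Forgetful adjunction
maps each element of X to a generator of F(X). For X = S + T (disjoint
union in Set), |S + T| = |S| + |T|.
Total mappings = 9 + 14 = 23.

23


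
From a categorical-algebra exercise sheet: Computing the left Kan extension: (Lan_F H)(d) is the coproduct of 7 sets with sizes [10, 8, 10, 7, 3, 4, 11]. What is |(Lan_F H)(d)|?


Pointwise, the left Kan extension (Lan_F H)(d) is the colimit, indexed
by the comma category (F downarrow d), of H composed with the
projection (F downarrow d) -> C. Here that colimit is given
as a coproduct (disjoint union) of sets, so its cardinality is the
sum of the sizes of the summands.
Coproduct of sets with sizes: 10 + 8 + 10 + 7 + 3 + 4 + 11
= 53

53


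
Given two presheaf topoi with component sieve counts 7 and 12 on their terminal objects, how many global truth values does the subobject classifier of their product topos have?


In a product of presheaf topoi E_1 x E_2, the subobject classifier
is Omega = Omega_1 x Omega_2 (componentwise), so
|Omega(top)| = |Omega_1(top_1)| * |Omega_2(top_2)|.
= 7 * 12 = 84.

84


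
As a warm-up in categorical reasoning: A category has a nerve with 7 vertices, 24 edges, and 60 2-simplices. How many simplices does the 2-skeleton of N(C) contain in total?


The 2-skeleton of the nerve N(C) consists of simplices in dimensions 0, 1, 2:
  |N(C)_0| = 7 (objects)
  |N(C)_1| = 24 (morphisms)
  |N(C)_2| = 60 (composable pairs)
Total = 7 + 24 + 60 = 91

91


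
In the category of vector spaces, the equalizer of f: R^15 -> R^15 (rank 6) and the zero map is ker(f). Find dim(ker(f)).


The equalizer of f and the zero map is ker(f).
By the rank-nullity theorem: dim(ker(f)) = dim(domain) - rank(f).
dim(ker(f)) = 15 - 6 = 9

9


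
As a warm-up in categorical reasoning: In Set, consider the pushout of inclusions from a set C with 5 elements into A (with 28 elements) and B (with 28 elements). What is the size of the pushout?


The pushout A +_C B identifies the images of C in A and B.
|A +_C B| = |A| + |B| - |C| (for injections).
= 28 + 28 - 5 = 51

51


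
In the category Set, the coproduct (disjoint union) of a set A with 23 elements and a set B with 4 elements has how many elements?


In Set, the coproduct A + B is the disjoint union.
|A + B| = |A| + |B| = 23 + 4 = 27

27


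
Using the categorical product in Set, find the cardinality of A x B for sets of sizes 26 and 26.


In Set, the product A x B is the Cartesian product.
By the universal property, |A x B| = |A| * |B|.
|A x B| = 26 * 26 = 676

676


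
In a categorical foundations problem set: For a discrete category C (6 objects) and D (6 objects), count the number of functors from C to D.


A functor from a discrete category C to D is determined by
where each object maps. Each of the 6 objects of C can map
to any of the 6 objects of D independently.
Number of functors = 6^6 = 46656

46656


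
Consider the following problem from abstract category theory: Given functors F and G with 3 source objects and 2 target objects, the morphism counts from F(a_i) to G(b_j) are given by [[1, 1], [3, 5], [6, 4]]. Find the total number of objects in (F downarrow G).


Objects of (F downarrow G) are triples (a, b, h: F(a)->G(b)).
The count equals the sum of all entries in the hom-matrix.
sum(row 0) = 2
sum(row 1) = 8
sum(row 2) = 10
Grand total = 20

20


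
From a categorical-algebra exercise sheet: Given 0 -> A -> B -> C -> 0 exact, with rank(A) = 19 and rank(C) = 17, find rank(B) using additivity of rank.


For a short exact sequence 0 -> A -> B -> C -> 0,
rank is additive: rank(B) = rank(A) + rank(C).
rank(B) = 19 + 17 = 36

36


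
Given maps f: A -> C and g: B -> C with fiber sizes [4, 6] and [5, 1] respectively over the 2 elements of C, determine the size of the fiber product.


The pullback A x_C B consists of pairs (a, b) with f(a) = g(b).
For each element c in C, the fiber product has |f^-1(c)| * |g^-1(c)| elements.
Summing over C: 4 * 5 + 6 * 1
= 20 + 6 = 26

26


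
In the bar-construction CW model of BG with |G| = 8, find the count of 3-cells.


In the bar-construction CW model of BG, the n-cells are indexed by
n-tuples [g_1|...|g_n] of non-identity elements of G (degenerate
simplices with some g_i = e do not contribute cells), so there are
(|G| - 1)^n n-cells.
For dim = 3 with |G| = 8:
cells = (8 - 1)^3 = 7^3 = 343

343


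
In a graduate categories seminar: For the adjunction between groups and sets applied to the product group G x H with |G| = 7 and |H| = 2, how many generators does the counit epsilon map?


The counit epsilon_K: F(U(K)) -> K of the Free-Forgetful adjunction
maps |K| generators of F(U(K)) into K. For K = G x H (the product group),
|G x H| = |G| * |H|.
Total generators mapped = 7 * 2 = 14.

14


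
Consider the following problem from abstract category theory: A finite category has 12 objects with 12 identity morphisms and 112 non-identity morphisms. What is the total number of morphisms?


Each object has an identity morphism, giving 12 identities.
Adding the 112 non-identity morphisms:
Total = 12 + 112 = 124

124


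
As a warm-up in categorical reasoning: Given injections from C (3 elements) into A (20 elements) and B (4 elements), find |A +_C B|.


The pushout A +_C B identifies the images of C in A and B.
|A +_C B| = |A| + |B| - |C| (for injections).
= 20 + 4 - 3 = 21

21


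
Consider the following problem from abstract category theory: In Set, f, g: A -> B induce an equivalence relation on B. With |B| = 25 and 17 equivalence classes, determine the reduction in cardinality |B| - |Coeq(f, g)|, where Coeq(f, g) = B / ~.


The coequalizer Coeq(f, g) = B / ~ has one element per equivalence class.
|B| = 25, |Coeq(f, g)| = 17.
|B| - |Coeq(f, g)| = 25 - 17 = 8.

8


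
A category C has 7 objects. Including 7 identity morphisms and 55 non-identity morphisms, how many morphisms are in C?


Each object has an identity morphism, giving 7 identities.
Adding the 55 non-identity morphisms:
Total = 7 + 55 = 62

62


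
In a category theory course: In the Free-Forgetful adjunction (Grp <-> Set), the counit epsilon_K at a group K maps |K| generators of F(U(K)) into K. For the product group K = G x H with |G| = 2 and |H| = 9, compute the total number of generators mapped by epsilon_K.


The counit epsilon_K: F(U(K)) -> K of the Free-Forgetful adjunction
maps |K| generators of F(U(K)) into K. For K = G x H (the product group),
|G x H| = |G| * |H|.
Total generators mapped = 2 * 9 = 18.

18


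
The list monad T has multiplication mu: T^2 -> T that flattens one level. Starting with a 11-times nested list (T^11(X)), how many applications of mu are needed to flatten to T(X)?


Each application of mu: T^2 -> T removes one layer of nesting.
Starting at depth 11 (i.e., T^11(X)), we need to reach T(X).
Number of mu applications = 11 - 1 = 10

10


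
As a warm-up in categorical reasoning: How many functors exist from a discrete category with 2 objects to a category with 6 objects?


A functor from a discrete category C to D is determined by
where each object maps. Each of the 2 objects of C can map
to any of the 6 objects of D independently.
Number of functors = 6^2 = 36

36


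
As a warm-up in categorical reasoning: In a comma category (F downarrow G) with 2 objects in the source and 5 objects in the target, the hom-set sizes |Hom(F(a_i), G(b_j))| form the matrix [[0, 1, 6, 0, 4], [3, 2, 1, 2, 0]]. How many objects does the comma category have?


Objects of (F downarrow G) are triples (a, b, h: F(a)->G(b)).
The count equals the sum of all entries in the hom-matrix.
sum(row 0) = 11
sum(row 1) = 8
Grand total = 19

19


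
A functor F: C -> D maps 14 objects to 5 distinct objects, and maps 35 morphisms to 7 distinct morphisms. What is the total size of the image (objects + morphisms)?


The image of F consists of distinct objects and distinct morphisms.
|Im(F)| on objects = 5
|Im(F)| on morphisms = 7
Total image cardinality = 5 + 7 = 12

12


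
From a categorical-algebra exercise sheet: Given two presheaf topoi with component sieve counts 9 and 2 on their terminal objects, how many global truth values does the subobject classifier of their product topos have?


In a product of presheaf topoi E_1 x E_2, the subobject classifier
is Omega = Omega_1 x Omega_2 (componentwise), so
|Omega(top)| = |Omega_1(top_1)| * |Omega_2(top_2)|.
= 9 * 2 = 18.

18


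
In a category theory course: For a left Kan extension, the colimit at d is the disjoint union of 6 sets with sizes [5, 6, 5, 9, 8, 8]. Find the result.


Pointwise, the left Kan extension (Lan_F H)(d) is the colimit, indexed
by the comma category (F downarrow d), of H composed with the
projection (F downarrow d) -> C. Here that colimit is given
as a coproduct (disjoint union) of sets, so its cardinality is the
sum of the sizes of the summands.
Coproduct of sets with sizes: 5 + 6 + 5 + 9 + 8 + 8
= 41

41


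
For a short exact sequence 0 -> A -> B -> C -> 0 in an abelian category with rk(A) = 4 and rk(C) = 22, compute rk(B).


For a short exact sequence 0 -> A -> B -> C -> 0,
rank is additive: rank(B) = rank(A) + rank(C).
rank(B) = 4 + 22 = 26

26


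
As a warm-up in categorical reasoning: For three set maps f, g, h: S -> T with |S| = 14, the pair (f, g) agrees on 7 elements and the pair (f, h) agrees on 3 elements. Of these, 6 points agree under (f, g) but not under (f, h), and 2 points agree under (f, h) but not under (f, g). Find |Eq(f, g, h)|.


Eq(f, g, h) is the triple-agreement set: points in S where all three
maps take the same value. Using inclusion-exclusion on the pairwise data:
Pair (f, g) agrees on 7 points; pair (f, h) on 3 points.
Points agreeing under (f, g) but not (f, h) = 6; under (f, h) but not (f, g) = 2.
Triple-agreement = agreement-in-(f, g) minus points that agree under (f, g) but not (f, h):
|Eq(f, g, h)| = 7 - 6 = 1
(cross-check via (f, h): 3 - 2 = 1.)

1


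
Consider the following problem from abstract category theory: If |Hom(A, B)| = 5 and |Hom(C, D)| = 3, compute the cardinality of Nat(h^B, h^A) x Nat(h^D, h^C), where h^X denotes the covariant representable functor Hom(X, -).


By the Yoneda lemma, Nat(h^B, h^A) is isomorphic to Hom(A, B),
so |Nat(h^B, h^A)| = |Hom(A, B)| and |Nat(h^D, h^C)| = |Hom(C, D)|.
|Hom(A, B)| = 5, |Hom(C, D)| = 3.
|Nat(h^B, h^A) x Nat(h^D, h^C)| = 5 * 3 = 15

15


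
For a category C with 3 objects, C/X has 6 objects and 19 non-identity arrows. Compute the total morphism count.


In the slice category C/X, objects are morphisms to X.
Identity morphisms: 6 (one per object of C/X).
Non-identity morphisms: 19.
Total = 6 + 19 = 25

25


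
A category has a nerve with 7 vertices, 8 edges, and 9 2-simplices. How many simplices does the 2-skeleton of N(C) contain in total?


The 2-skeleton of the nerve N(C) consists of simplices in dimensions 0, 1, 2:
  |N(C)_0| = 7 (objects)
  |N(C)_1| = 8 (morphisms)
  |N(C)_2| = 9 (composable pairs)
Total = 7 + 8 + 9 = 24

24


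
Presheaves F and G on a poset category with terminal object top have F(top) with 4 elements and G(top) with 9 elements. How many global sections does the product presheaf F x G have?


Global sections of a presheaf on a poset with terminal top satisfy
Gamma(H) ~ H(top). Presheaves admit pointwise products, so
(F x G)(top) = F(top) x G(top) (Cartesian product).
|Gamma(F x G)| = |F(top)| * |G(top)| = 4 * 9 = 36.

36


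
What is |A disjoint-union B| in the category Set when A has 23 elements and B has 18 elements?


In Set, the coproduct A + B is the disjoint union.
|A + B| = |A| + |B| = 23 + 18 = 41

41


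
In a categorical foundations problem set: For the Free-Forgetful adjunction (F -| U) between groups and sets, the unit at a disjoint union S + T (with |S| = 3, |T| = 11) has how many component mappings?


The unit eta_X: X -> U(F(X)) of the Free-Forgetful adjunction
maps each element of X to a generator of F(X). For X = S + T (disjoint
union in Set), |S + T| = |S| + |T|.
Total mappings = 3 + 11 = 14.

14


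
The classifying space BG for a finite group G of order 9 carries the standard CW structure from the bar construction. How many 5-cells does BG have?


In the bar-construction CW model of BG, the n-cells are indexed by
n-tuples [g_1|...|g_n] of non-identity elements of G (degenerate
simplices with some g_i = e do not contribute cells), so there are
(|G| - 1)^n n-cells.
For dim = 5 with |G| = 9:
cells = (9 - 1)^5 = 8^5 = 32768

32768


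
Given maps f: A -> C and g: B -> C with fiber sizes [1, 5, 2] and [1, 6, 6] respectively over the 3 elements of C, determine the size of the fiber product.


The pullback A x_C B consists of pairs (a, b) with f(a) = g(b).
For each element c in C, the fiber product has |f^-1(c)| * |g^-1(c)| elements.
Summing over C: 1 * 1 + 5 * 6 + 2 * 6
= 1 + 30 + 12 = 43

43


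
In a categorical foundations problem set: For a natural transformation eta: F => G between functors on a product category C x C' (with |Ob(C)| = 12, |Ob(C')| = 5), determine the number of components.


A natural transformation eta: F => G assigns one component morphism per
object of the domain category.
The domain is the product category C x C', so
|Ob(C x C')| = |Ob(C)| * |Ob(C')| = 12 * 5 = 60.
Therefore eta has 60 component morphisms.

60


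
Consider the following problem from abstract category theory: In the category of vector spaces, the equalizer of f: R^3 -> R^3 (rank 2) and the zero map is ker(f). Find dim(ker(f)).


The equalizer of f and the zero map is ker(f).
By the rank-nullity theorem: dim(ker(f)) = dim(domain) - rank(f).
dim(ker(f)) = 3 - 2 = 1

1


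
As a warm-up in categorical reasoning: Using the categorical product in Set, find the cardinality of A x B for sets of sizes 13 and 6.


In Set, the product A x B is the Cartesian product.
By the universal property, |A x B| = |A| * |B|.
|A x B| = 13 * 6 = 78

78


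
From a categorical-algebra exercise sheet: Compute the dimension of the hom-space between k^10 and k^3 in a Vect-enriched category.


In Vect-enriched categories, Hom(k^n, k^m) is the space of m x n matrices.
dim(Hom(k^10, k^3)) = 3 * 10 = 30

30


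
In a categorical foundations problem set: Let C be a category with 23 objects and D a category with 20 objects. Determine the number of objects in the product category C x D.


The product category C x D has objects that are pairs (c, d).
Number of pairs = |Ob(C)| * |Ob(D)| = 23 * 20 = 460

460


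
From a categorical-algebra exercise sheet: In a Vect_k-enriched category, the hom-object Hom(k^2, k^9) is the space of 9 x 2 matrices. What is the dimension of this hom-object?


In Vect-enriched categories, Hom(k^n, k^m) is the space of m x n matrices.
dim(Hom(k^2, k^9)) = 9 * 2 = 18

18


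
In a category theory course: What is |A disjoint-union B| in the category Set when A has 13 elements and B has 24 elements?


In Set, the coproduct A + B is the disjoint union.
|A + B| = |A| + |B| = 13 + 24 = 37

37


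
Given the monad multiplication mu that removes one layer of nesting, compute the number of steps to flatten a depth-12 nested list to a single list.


Each application of mu: T^2 -> T removes one layer of nesting.
Starting at depth 12 (i.e., T^12(X)), we need to reach T(X).
Number of mu applications = 12 - 1 = 11

11


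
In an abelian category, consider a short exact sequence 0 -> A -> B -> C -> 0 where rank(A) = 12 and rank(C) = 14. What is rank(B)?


For a short exact sequence 0 -> A -> B -> C -> 0,
rank is additive: rank(B) = rank(A) + rank(C).
rank(B) = 12 + 14 = 26

26


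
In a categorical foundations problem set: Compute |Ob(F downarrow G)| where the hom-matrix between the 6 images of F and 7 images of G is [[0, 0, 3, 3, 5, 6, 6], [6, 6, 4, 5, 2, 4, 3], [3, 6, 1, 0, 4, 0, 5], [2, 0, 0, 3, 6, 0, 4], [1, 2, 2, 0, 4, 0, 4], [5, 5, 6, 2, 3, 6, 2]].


Objects of (F downarrow G) are triples (a, b, h: F(a)->G(b)).
The count equals the sum of all entries in the hom-matrix.
sum(row 0) = 23
sum(row 1) = 30
sum(row 2) = 19
sum(row 3) = 15
sum(row 4) = 13
sum(row 5) = 29
Grand total = 129

129


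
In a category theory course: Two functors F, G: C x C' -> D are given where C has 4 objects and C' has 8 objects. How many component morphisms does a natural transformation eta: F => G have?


A natural transformation eta: F => G assigns one component morphism per
object of the domain category.
The domain is the product category C x C', so
|Ob(C x C')| = |Ob(C)| * |Ob(C')| = 4 * 8 = 32.
Therefore eta has 32 component morphisms.

32


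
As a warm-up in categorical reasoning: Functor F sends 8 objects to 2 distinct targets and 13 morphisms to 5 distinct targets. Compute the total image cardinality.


The image of F consists of distinct objects and distinct morphisms.
|Im(F)| on objects = 2
|Im(F)| on morphisms = 5
Total image cardinality = 2 + 5 = 7

7


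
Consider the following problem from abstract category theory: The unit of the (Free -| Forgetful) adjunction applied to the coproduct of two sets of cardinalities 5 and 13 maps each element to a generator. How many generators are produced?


The unit eta_X: X -> U(F(X)) of the Free-Forgetful adjunction
maps each element of X to a generator of F(X). For X = S + T (disjoint
union in Set), |S + T| = |S| + |T|.
Total mappings = 5 + 13 = 18.

18


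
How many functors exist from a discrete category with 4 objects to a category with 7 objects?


A functor from a discrete category C to D is determined by
where each object maps. Each of the 4 objects of C can map
to any of the 7 objects of D independently.
Number of functors = 7^4 = 2401

2401


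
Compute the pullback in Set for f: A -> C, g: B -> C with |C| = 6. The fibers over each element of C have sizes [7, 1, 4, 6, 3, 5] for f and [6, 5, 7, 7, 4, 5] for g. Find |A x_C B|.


The pullback A x_C B consists of pairs (a, b) with f(a) = g(b).
For each element c in C, the fiber product has |f^-1(c)| * |g^-1(c)| elements.
Summing over C: 7 * 6 + 1 * 5 + 4 * 7 + 6 * 7 + 3 * 4 + 5 * 5
= 42 + 5 + 28 + 42 + 12 + 25 = 154

154


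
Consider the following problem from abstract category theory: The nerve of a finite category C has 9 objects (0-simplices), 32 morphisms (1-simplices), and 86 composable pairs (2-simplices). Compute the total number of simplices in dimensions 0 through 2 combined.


The 2-skeleton of the nerve N(C) consists of simplices in dimensions 0, 1, 2:
  |N(C)_0| = 9 (objects)
  |N(C)_1| = 32 (morphisms)
  |N(C)_2| = 86 (composable pairs)
Total = 9 + 32 + 86 = 127

127


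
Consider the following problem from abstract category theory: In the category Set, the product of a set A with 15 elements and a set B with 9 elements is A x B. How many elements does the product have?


In Set, the product A x B is the Cartesian product.
By the universal property, |A x B| = |A| * |B|.
|A x B| = 15 * 9 = 135

135


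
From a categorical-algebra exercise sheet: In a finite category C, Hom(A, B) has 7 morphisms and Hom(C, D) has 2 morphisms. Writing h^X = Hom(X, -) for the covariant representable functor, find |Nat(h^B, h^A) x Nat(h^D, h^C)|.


By the Yoneda lemma, Nat(h^B, h^A) is isomorphic to Hom(A, B),
so |Nat(h^B, h^A)| = |Hom(A, B)| and |Nat(h^D, h^C)| = |Hom(C, D)|.
|Hom(A, B)| = 7, |Hom(C, D)| = 2.
|Nat(h^B, h^A) x Nat(h^D, h^C)| = 7 * 2 = 14

14


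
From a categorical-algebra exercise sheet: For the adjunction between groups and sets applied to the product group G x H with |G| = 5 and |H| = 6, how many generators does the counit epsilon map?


The counit epsilon_K: F(U(K)) -> K of the Free-Forgetful adjunction
maps |K| generators of F(U(K)) into K. For K = G x H (the product group),
|G x H| = |G| * |H|.
Total generators mapped = 5 * 6 = 30.

30


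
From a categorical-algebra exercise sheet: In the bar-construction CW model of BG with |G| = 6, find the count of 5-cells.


In the bar-construction CW model of BG, the n-cells are indexed by
n-tuples [g_1|...|g_n] of non-identity elements of G (degenerate
simplices with some g_i = e do not contribute cells), so there are
(|G| - 1)^n n-cells.
For dim = 5 with |G| = 6:
cells = (6 - 1)^5 = 5^5 = 3125

3125


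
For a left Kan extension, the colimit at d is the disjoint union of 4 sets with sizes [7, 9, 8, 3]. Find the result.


Pointwise, the left Kan extension (Lan_F H)(d) is the colimit, indexed
by the comma category (F downarrow d), of H composed with the
projection (F downarrow d) -> C. Here that colimit is given
as a coproduct (disjoint union) of sets, so its cardinality is the
sum of the sizes of the summands.
Coproduct of sets with sizes: 7 + 9 + 8 + 3
= 27

27


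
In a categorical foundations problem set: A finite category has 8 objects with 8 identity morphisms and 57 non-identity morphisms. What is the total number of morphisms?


Each object has an identity morphism, giving 8 identities.
Adding the 57 non-identity morphisms:
Total = 8 + 57 = 65

65


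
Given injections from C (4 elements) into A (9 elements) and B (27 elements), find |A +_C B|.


The pushout A +_C B identifies the images of C in A and B.
|A +_C B| = |A| + |B| - |C| (for injections).
= 9 + 27 - 4 = 32

32


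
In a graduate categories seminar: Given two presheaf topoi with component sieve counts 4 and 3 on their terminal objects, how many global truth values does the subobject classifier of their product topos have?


In a product of presheaf topoi E_1 x E_2, the subobject classifier
is Omega = Omega_1 x Omega_2 (componentwise), so
|Omega(top)| = |Omega_1(top_1)| * |Omega_2(top_2)|.
= 4 * 3 = 12.

12


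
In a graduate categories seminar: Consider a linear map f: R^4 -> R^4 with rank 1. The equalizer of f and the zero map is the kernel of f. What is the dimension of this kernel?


The equalizer of f and the zero map is ker(f).
By the rank-nullity theorem: dim(ker(f)) = dim(domain) - rank(f).
dim(ker(f)) = 4 - 1 = 3

3


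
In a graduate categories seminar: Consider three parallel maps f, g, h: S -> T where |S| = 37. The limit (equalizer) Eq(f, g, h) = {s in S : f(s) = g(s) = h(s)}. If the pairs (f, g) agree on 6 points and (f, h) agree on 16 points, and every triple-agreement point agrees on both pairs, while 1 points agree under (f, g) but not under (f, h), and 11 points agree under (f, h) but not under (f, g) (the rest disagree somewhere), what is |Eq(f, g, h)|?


Eq(f, g, h) is the triple-agreement set: points in S where all three
maps take the same value. Using inclusion-exclusion on the pairwise data:
Pair (f, g) agrees on 6 points; pair (f, h) on 16 points.
Points agreeing under (f, g) but not (f, h) = 1; under (f, h) but not (f, g) = 11.
Triple-agreement = agreement-in-(f, g) minus points that agree under (f, g) but not (f, h):
|Eq(f, g, h)| = 6 - 1 = 5
(cross-check via (f, h): 16 - 11 = 5.)

5
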